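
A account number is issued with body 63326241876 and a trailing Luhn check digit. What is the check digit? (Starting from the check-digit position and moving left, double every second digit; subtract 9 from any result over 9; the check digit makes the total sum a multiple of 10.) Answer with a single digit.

Partial digits right→left: 6 7 8 1 4 2 6 2 3 3 6
Double every second digit counting from the check-digit position (so the 1st, 3rd, 5th, ... of the partial from the right).
  doubled (with −9 where >9): 3 7 8 3 6 3 → sum 30
  kept as-is: 7 1 2 2 3 → sum 15
Total = 30 + 15 = 45.
Check digit = (10 − (45 mod 10)) mod 10 = 5.

5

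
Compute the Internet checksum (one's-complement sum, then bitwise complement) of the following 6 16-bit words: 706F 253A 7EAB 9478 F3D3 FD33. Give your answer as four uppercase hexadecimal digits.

662A

One's-complement addition (fold any carry out of bit 15 back into bit 0):
  0x706F + 0x253A = 0x095A9
  0x95A9 + 0x7EAB = 0x11454 → wrap carry → 0x1455
  0x1455 + 0x9478 = 0x0A8CD
  0xA8CD + 0xF3D3 = 0x19CA0 → wrap carry → 0x9CA1
  0x9CA1 + 0xFD33 = 0x199D4 → wrap carry → 0x99D5
One's-complement sum = 0x99D5.
Checksum = ~0x99D5 & 0xFFFF = 0x662A.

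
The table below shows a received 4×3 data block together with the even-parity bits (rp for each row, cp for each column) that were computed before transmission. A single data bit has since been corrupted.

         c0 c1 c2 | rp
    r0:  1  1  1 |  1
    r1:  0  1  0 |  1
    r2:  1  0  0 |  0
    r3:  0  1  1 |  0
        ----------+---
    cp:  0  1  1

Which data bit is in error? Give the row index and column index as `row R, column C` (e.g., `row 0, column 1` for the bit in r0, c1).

row 2, column 2

Recompute each row's even parity and compare to rp:
  r0: data parity 1, sent rp 1 → ok
  r1: data parity 1, sent rp 1 → ok
  r2: data parity 1, sent rp 0 → mismatch
  r3: data parity 0, sent rp 0 → ok
Recompute each column's even parity and compare to cp:
  c0: data parity 0, sent cp 0 → ok
  c1: data parity 1, sent cp 1 → ok
  c2: data parity 0, sent cp 1 → mismatch
Exactly one row (r2) and one column (c2) fail → the flipped bit is at their intersection.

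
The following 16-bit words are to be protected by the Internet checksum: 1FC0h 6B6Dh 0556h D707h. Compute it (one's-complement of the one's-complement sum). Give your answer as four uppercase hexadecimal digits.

One's-complement addition (fold any carry out of bit 15 back into bit 0):
  0x1FC0 + 0x6B6D = 0x08B2D
  0x8B2D + 0x0556 = 0x09083
  0x9083 + 0xD707 = 0x1678A → wrap carry → 0x678B
One's-complement sum = 0x678B.
Checksum = ~0x678B & 0xFFFF = 0x9874.

9874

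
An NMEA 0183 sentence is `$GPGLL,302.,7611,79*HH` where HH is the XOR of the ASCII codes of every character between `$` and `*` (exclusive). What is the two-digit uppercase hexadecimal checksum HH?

6C

XOR the ASCII codes of the payload characters:
  'G' = 0x47 → acc = 0x47
  'P' = 0x50 → acc = 0x17
  'G' = 0x47 → acc = 0x50
  'L' = 0x4C → acc = 0x1C
  'L' = 0x4C → acc = 0x50
  ',' = 0x2C → acc = 0x7C
  '3' = 0x33 → acc = 0x4F
  '0' = 0x30 → acc = 0x7F
  '2' = 0x32 → acc = 0x4D
  '.' = 0x2E → acc = 0x63
  ',' = 0x2C → acc = 0x4F
  '7' = 0x37 → acc = 0x78
  '6' = 0x36 → acc = 0x4E
  '1' = 0x31 → acc = 0x7F
  '1' = 0x31 → acc = 0x4E
  ',' = 0x2C → acc = 0x62
  '7' = 0x37 → acc = 0x55
  '9' = 0x39 → acc = 0x6C
Checksum = 0x6C.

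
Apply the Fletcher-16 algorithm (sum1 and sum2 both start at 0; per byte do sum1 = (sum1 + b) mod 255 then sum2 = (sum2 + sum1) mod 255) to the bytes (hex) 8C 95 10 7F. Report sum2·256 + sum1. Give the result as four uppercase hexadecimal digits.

Running sums (mod 255):
  after byte 0 (8C): sum1=140, sum2=140
  after byte 1 (95): sum1=34, sum2=174
  after byte 2 (10): sum1=50, sum2=224
  after byte 3 (7F): sum1=177, sum2=146
Checksum = sum2·256 + sum1 = 146·256 + 177 = 37553 = 0x92B1.

92B1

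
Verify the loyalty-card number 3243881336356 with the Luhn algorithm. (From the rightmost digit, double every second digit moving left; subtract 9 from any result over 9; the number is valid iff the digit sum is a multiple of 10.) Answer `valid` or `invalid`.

From the right, keep odd positions and double even positions (subtract 9 from any doubled value over 9):
  doubled (positions 2,4,...): 1 3 6 7 6 4 → sum 27
  kept (positions 1,3,...): 6 3 3 1 8 4 3 → sum 28
Total = 55.
55 mod 10 = 5, so the number is invalid.

invalid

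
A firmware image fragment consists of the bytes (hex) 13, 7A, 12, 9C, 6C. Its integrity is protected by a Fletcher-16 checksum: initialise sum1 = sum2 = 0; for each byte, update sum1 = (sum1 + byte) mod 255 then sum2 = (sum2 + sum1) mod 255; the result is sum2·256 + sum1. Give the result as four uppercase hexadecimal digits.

25A8

Running sums (mod 255):
  after byte 0 (13): sum1=19, sum2=19
  after byte 1 (7A): sum1=141, sum2=160
  after byte 2 (12): sum1=159, sum2=64
  after byte 3 (9C): sum1=60, sum2=124
  after byte 4 (6C): sum1=168, sum2=37
Checksum = sum2·256 + sum1 = 37·256 + 168 = 9640 = 0x25A8.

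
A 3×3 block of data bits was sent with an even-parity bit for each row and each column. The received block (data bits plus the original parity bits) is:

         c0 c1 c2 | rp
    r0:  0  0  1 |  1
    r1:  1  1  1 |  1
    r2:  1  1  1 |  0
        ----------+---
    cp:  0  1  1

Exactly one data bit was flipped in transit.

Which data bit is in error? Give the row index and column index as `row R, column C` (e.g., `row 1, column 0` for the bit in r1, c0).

Recompute each row's even parity and compare to rp:
  r0: data parity 1, sent rp 1 → ok
  r1: data parity 1, sent rp 1 → ok
  r2: data parity 1, sent rp 0 → mismatch
Recompute each column's even parity and compare to cp:
  c0: data parity 0, sent cp 0 → ok
  c1: data parity 0, sent cp 1 → mismatch
  c2: data parity 1, sent cp 1 → ok
Exactly one row (r2) and one column (c1) fail → the flipped bit is at their intersection.

row 2, column 1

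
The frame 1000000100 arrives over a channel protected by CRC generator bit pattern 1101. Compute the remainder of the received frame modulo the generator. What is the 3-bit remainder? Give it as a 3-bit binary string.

Modulo-2 division of 1000000100 by 1101:
  pos 0: 1000 XOR 1101 = 0101
  pos 1: 1010 XOR 1101 = 0111
  pos 2: 1110 XOR 1101 = 0011
  pos 4: 1101 XOR 1101 = 0000
Remainder = 000 (zero — the frame passes the CRC check).

000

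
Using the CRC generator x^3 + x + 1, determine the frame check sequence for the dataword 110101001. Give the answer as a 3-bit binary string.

001

Append 3 zeros: 110101001000. Divide by 1011 (XOR where the leading bit is 1):
  pos 0: 1101 XOR 1011 = 0110
  pos 1: 1100 XOR 1011 = 0111
  pos 2: 1111 XOR 1011 = 0100
  pos 3: 1000 XOR 1011 = 0011
  pos 5: 1101 XOR 1011 = 0110
  pos 6: 1100 XOR 1011 = 0111
  pos 7: 1110 XOR 1011 = 0101
  pos 8: 1010 XOR 1011 = 0001
Remainder (last 3 bits) = 001. This is the CRC / FCS.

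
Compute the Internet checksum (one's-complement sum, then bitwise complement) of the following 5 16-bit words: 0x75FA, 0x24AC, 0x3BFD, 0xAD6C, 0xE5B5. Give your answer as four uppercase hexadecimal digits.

9639

One's-complement addition (fold any carry out of bit 15 back into bit 0):
  0x75FA + 0x24AC = 0x09AA6
  0x9AA6 + 0x3BFD = 0x0D6A3
  0xD6A3 + 0xAD6C = 0x1840F → wrap carry → 0x8410
  0x8410 + 0xE5B5 = 0x169C5 → wrap carry → 0x69C6
One's-complement sum = 0x69C6.
Checksum = ~0x69C6 & 0xFFFF = 0x9639.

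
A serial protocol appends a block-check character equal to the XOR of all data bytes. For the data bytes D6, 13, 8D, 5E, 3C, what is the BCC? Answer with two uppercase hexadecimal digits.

XOR the bytes together:
  start with 0xD6
  0xD6 ⊕ 0x13 = 0xC5
  0xC5 ⊕ 0x8D = 0x48
  0x48 ⊕ 0x5E = 0x16
  0x16 ⊕ 0x3C = 0x2A

2A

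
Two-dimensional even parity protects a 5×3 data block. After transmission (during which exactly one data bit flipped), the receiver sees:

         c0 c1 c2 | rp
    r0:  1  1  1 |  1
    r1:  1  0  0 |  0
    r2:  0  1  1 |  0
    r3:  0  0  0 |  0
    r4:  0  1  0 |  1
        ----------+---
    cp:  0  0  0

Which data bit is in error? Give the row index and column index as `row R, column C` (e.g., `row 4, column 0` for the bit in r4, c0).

Recompute each row's even parity and compare to rp:
  r0: data parity 1, sent rp 1 → ok
  r1: data parity 1, sent rp 0 → mismatch
  r2: data parity 0, sent rp 0 → ok
  r3: data parity 0, sent rp 0 → ok
  r4: data parity 1, sent rp 1 → ok
Recompute each column's even parity and compare to cp:
  c0: data parity 0, sent cp 0 → ok
  c1: data parity 1, sent cp 0 → mismatch
  c2: data parity 0, sent cp 0 → ok
Exactly one row (r1) and one column (c1) fail → the flipped bit is at their intersection.

row 1, column 1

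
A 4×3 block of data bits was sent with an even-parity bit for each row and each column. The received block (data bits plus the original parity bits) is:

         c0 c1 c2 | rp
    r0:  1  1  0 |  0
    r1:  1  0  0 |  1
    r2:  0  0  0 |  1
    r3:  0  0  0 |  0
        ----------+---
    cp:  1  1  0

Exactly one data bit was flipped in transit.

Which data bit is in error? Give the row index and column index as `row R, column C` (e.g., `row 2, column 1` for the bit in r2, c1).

Recompute each row's even parity and compare to rp:
  r0: data parity 0, sent rp 0 → ok
  r1: data parity 1, sent rp 1 → ok
  r2: data parity 0, sent rp 1 → mismatch
  r3: data parity 0, sent rp 0 → ok
Recompute each column's even parity and compare to cp:
  c0: data parity 0, sent cp 1 → mismatch
  c1: data parity 1, sent cp 1 → ok
  c2: data parity 0, sent cp 0 → ok
Exactly one row (r2) and one column (c0) fail → the flipped bit is at their intersection.

row 2, column 0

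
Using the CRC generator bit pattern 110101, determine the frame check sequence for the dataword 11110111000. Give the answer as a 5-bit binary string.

00010

Append 5 zeros: 1111011100000000. Divide by 110101 (XOR where the leading bit is 1):
  pos 0: 111101 XOR 110101 = 001000
  pos 2: 100011 XOR 110101 = 010110
  pos 3: 101100 XOR 110101 = 011001
  pos 4: 110010 XOR 110101 = 000111
  pos 7: 111000 XOR 110101 = 001101
  pos 9: 110100 XOR 110101 = 000001
Remainder (last 5 bits) = 00010. This is the CRC / FCS.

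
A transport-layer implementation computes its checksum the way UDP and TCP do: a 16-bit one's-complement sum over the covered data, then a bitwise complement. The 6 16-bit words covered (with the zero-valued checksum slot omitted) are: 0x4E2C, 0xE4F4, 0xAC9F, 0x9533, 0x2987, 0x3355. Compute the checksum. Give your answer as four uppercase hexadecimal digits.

2E2F

One's-complement addition (fold any carry out of bit 15 back into bit 0):
  0x4E2C + 0xE4F4 = 0x13320 → wrap carry → 0x3321
  0x3321 + 0xAC9F = 0x0DFC0
  0xDFC0 + 0x9533 = 0x174F3 → wrap carry → 0x74F4
  0x74F4 + 0x2987 = 0x09E7B
  0x9E7B + 0x3355 = 0x0D1D0
One's-complement sum = 0xD1D0.
Checksum = ~0xD1D0 & 0xFFFF = 0x2E2F.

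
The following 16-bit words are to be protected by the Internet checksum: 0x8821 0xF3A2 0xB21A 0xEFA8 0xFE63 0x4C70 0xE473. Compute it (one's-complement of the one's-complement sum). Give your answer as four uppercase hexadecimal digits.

B32F

One's-complement addition (fold any carry out of bit 15 back into bit 0):
  0x8821 + 0xF3A2 = 0x17BC3 → wrap carry → 0x7BC4
  0x7BC4 + 0xB21A = 0x12DDE → wrap carry → 0x2DDF
  0x2DDF + 0xEFA8 = 0x11D87 → wrap carry → 0x1D88
  0x1D88 + 0xFE63 = 0x11BEB → wrap carry → 0x1BEC
  0x1BEC + 0x4C70 = 0x0685C
  0x685C + 0xE473 = 0x14CCF → wrap carry → 0x4CD0
One's-complement sum = 0x4CD0.
Checksum = ~0x4CD0 & 0xFFFF = 0xB32F.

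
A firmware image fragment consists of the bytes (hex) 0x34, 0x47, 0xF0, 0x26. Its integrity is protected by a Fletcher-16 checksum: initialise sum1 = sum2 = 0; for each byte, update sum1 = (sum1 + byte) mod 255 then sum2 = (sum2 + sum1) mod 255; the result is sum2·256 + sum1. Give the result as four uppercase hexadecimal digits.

AE92

Running sums (mod 255):
  after byte 0 (0x34): sum1=52, sum2=52
  after byte 1 (0x47): sum1=123, sum2=175
  after byte 2 (0xF0): sum1=108, sum2=28
  after byte 3 (0x26): sum1=146, sum2=174
Checksum = sum2·256 + sum1 = 174·256 + 146 = 44690 = 0xAE92.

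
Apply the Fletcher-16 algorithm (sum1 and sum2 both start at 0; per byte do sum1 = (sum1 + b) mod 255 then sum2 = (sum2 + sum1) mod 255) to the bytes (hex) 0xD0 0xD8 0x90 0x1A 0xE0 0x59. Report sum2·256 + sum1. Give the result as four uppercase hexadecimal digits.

Running sums (mod 255):
  after byte 0 (0xD0): sum1=208, sum2=208
  after byte 1 (0xD8): sum1=169, sum2=122
  after byte 2 (0x90): sum1=58, sum2=180
  after byte 3 (0x1A): sum1=84, sum2=9
  after byte 4 (0xE0): sum1=53, sum2=62
  after byte 5 (0x59): sum1=142, sum2=204
Checksum = sum2·256 + sum1 = 204·256 + 142 = 52366 = 0xCC8E.

CC8E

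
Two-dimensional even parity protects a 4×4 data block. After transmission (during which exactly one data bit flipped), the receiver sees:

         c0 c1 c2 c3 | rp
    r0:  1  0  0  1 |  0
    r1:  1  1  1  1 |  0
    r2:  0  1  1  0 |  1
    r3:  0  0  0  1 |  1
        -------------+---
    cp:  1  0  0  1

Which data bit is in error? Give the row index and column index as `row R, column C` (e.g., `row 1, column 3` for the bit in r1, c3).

row 2, column 0

Recompute each row's even parity and compare to rp:
  r0: data parity 0, sent rp 0 → ok
  r1: data parity 0, sent rp 0 → ok
  r2: data parity 0, sent rp 1 → mismatch
  r3: data parity 1, sent rp 1 → ok
Recompute each column's even parity and compare to cp:
  c0: data parity 0, sent cp 1 → mismatch
  c1: data parity 0, sent cp 0 → ok
  c2: data parity 0, sent cp 0 → ok
  c3: data parity 1, sent cp 1 → ok
Exactly one row (r2) and one column (c0) fail → the flipped bit is at their intersection.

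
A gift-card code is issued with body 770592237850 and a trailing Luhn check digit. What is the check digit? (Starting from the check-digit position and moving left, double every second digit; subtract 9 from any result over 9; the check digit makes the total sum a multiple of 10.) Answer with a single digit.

7

Partial digits right→left: 0 5 8 7 3 2 2 9 5 0 7 7
Double every second digit counting from the check-digit position (so the 1st, 3rd, 5th, ... of the partial from the right).
  doubled (with −9 where >9): 0 7 6 4 1 5 → sum 23
  kept as-is: 5 7 2 9 0 7 → sum 30
Total = 23 + 30 = 53.
Check digit = (10 − (53 mod 10)) mod 10 = 7.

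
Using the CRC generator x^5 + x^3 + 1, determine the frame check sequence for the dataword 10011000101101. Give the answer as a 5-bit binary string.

Append 5 zeros: 1001100010110100000. Divide by 101001 (XOR where the leading bit is 1):
  pos 0: 100110 XOR 101001 = 001111
  pos 2: 111100 XOR 101001 = 010101
  pos 3: 101011 XOR 101001 = 000010
  pos 7: 100110 XOR 101001 = 001111
  pos 9: 111110 XOR 101001 = 010111
  pos 10: 101110 XOR 101001 = 000111
  pos 13: 111000 XOR 101001 = 010001
Remainder (last 5 bits) = 10001. This is the CRC / FCS.

10001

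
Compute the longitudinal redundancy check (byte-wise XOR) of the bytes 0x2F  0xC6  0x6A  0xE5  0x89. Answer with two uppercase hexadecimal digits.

XOR the bytes together:
  start with 0x2F
  0x2F ⊕ 0xC6 = 0xE9
  0xE9 ⊕ 0x6A = 0x83
  0x83 ⊕ 0xE5 = 0x66
  0x66 ⊕ 0x89 = 0xEF

EF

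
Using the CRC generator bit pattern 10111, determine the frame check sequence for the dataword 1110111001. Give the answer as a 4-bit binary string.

0010

Append 4 zeros: 11101110010000. Divide by 10111 (XOR where the leading bit is 1):
  pos 0: 11101 XOR 10111 = 01010
  pos 1: 10101 XOR 10111 = 00010
  pos 4: 10100 XOR 10111 = 00011
  pos 7: 11100 XOR 10111 = 01011
  pos 8: 10110 XOR 10111 = 00001
Remainder (last 4 bits) = 0010. This is the CRC / FCS.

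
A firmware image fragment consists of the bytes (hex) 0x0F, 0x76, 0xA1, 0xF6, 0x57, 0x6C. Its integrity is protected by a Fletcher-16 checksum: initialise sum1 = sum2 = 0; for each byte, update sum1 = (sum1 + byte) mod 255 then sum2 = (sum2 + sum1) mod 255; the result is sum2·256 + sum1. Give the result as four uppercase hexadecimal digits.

31E1

Running sums (mod 255):
  after byte 0 (0x0F): sum1=15, sum2=15
  after byte 1 (0x76): sum1=133, sum2=148
  after byte 2 (0xA1): sum1=39, sum2=187
  after byte 3 (0xF6): sum1=30, sum2=217
  after byte 4 (0x57): sum1=117, sum2=79
  after byte 5 (0x6C): sum1=225, sum2=49
Checksum = sum2·256 + sum1 = 49·256 + 225 = 12769 = 0x31E1.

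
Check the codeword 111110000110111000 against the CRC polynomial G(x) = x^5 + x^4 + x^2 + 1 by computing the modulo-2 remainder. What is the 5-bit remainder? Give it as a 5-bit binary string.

Modulo-2 division of 111110000110111000 by 110101:
  pos 0: 111110 XOR 110101 = 001011
  pos 2: 101100 XOR 110101 = 011001
  pos 3: 110010 XOR 110101 = 000111
  pos 6: 111110 XOR 110101 = 001011
  pos 8: 101111 XOR 110101 = 011010
  pos 9: 110101 XOR 110101 = 000000
Remainder = 00000 (zero — the frame passes the CRC check).

00000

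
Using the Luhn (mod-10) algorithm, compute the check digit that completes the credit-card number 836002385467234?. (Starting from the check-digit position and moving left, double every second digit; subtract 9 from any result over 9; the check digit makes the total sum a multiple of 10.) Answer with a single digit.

Partial digits right→left: 4 3 2 7 6 4 5 8 3 2 0 0 6 3 8
Double every second digit counting from the check-digit position (so the 1st, 3rd, 5th, ... of the partial from the right).
  doubled (with −9 where >9): 8 4 3 1 6 0 3 7 → sum 32
  kept as-is: 3 7 4 8 2 0 3 → sum 27
Total = 32 + 27 = 59.
Check digit = (10 − (59 mod 10)) mod 10 = 1.

1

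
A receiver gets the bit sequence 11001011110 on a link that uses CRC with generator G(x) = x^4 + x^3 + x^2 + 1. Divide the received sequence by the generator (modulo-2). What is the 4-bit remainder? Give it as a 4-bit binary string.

Modulo-2 division of 11001011110 by 11101:
  pos 0: 11001 XOR 11101 = 00100
  pos 2: 10001 XOR 11101 = 01100
  pos 3: 11001 XOR 11101 = 00100
  pos 5: 10011 XOR 11101 = 01110
  pos 6: 11100 XOR 11101 = 00001
Remainder = 0001 (nonzero — an error is detected).

0001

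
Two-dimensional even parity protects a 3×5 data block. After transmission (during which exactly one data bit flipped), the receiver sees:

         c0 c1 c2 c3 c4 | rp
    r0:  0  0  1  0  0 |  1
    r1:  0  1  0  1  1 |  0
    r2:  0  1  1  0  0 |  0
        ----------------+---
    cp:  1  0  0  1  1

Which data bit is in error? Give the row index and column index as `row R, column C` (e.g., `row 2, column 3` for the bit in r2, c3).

row 1, column 0

Recompute each row's even parity and compare to rp:
  r0: data parity 1, sent rp 1 → ok
  r1: data parity 1, sent rp 0 → mismatch
  r2: data parity 0, sent rp 0 → ok
Recompute each column's even parity and compare to cp:
  c0: data parity 0, sent cp 1 → mismatch
  c1: data parity 0, sent cp 0 → ok
  c2: data parity 0, sent cp 0 → ok
  c3: data parity 1, sent cp 1 → ok
  c4: data parity 1, sent cp 1 → ok
Exactly one row (r1) and one column (c0) fail → the flipped bit is at their intersection.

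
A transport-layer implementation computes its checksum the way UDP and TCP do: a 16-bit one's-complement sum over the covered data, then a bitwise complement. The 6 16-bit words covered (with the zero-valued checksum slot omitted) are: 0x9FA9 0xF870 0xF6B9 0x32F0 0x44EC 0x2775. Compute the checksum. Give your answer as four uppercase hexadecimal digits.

D1D9

One's-complement addition (fold any carry out of bit 15 back into bit 0):
  0x9FA9 + 0xF870 = 0x19819 → wrap carry → 0x981A
  0x981A + 0xF6B9 = 0x18ED3 → wrap carry → 0x8ED4
  0x8ED4 + 0x32F0 = 0x0C1C4
  0xC1C4 + 0x44EC = 0x106B0 → wrap carry → 0x06B1
  0x06B1 + 0x2775 = 0x02E26
One's-complement sum = 0x2E26.
Checksum = ~0x2E26 & 0xFFFF = 0xD1D9.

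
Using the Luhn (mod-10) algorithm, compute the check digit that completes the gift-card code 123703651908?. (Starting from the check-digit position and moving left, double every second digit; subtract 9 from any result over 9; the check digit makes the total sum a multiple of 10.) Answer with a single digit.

7

Partial digits right→left: 8 0 9 1 5 6 3 0 7 3 2 1
Double every second digit counting from the check-digit position (so the 1st, 3rd, 5th, ... of the partial from the right).
  doubled (with −9 where >9): 7 9 1 6 5 4 → sum 32
  kept as-is: 0 1 6 0 3 1 → sum 11
Total = 32 + 11 = 43.
Check digit = (10 − (43 mod 10)) mod 10 = 7.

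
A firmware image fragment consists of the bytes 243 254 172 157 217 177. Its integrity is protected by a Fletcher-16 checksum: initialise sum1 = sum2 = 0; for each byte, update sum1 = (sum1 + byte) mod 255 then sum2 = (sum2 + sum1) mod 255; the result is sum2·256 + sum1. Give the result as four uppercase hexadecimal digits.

Running sums (mod 255):
  after byte 0 (243): sum1=243, sum2=243
  after byte 1 (254): sum1=242, sum2=230
  after byte 2 (172): sum1=159, sum2=134
  after byte 3 (157): sum1=61, sum2=195
  after byte 4 (217): sum1=23, sum2=218
  after byte 5 (177): sum1=200, sum2=163
Checksum = sum2·256 + sum1 = 163·256 + 200 = 41928 = 0xA3C8.

A3C8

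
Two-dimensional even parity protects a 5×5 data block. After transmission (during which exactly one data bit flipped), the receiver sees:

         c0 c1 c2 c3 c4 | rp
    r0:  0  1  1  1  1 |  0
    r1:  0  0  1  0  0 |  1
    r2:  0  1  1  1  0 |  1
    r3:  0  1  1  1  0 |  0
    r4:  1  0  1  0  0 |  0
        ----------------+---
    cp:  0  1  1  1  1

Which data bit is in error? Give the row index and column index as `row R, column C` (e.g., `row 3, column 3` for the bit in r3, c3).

Recompute each row's even parity and compare to rp:
  r0: data parity 0, sent rp 0 → ok
  r1: data parity 1, sent rp 1 → ok
  r2: data parity 1, sent rp 1 → ok
  r3: data parity 1, sent rp 0 → mismatch
  r4: data parity 0, sent rp 0 → ok
Recompute each column's even parity and compare to cp:
  c0: data parity 1, sent cp 0 → mismatch
  c1: data parity 1, sent cp 1 → ok
  c2: data parity 1, sent cp 1 → ok
  c3: data parity 1, sent cp 1 → ok
  c4: data parity 1, sent cp 1 → ok
Exactly one row (r3) and one column (c0) fail → the flipped bit is at their intersection.

row 3, column 0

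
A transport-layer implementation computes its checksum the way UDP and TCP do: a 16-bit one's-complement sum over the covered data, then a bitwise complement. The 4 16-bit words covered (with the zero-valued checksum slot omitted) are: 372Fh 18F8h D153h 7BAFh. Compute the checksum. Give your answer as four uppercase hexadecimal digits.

62D5

One's-complement addition (fold any carry out of bit 15 back into bit 0):
  0x372F + 0x18F8 = 0x05027
  0x5027 + 0xD153 = 0x1217A → wrap carry → 0x217B
  0x217B + 0x7BAF = 0x09D2A
One's-complement sum = 0x9D2A.
Checksum = ~0x9D2A & 0xFFFF = 0x62D5.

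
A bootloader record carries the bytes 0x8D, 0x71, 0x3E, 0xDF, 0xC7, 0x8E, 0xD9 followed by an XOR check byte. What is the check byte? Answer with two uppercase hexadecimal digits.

8D

XOR the bytes together:
  start with 0x8D
  0x8D ⊕ 0x71 = 0xFC
  0xFC ⊕ 0x3E = 0xC2
  0xC2 ⊕ 0xDF = 0x1D
  0x1D ⊕ 0xC7 = 0xDA
  0xDA ⊕ 0x8E = 0x54
  0x54 ⊕ 0xD9 = 0x8D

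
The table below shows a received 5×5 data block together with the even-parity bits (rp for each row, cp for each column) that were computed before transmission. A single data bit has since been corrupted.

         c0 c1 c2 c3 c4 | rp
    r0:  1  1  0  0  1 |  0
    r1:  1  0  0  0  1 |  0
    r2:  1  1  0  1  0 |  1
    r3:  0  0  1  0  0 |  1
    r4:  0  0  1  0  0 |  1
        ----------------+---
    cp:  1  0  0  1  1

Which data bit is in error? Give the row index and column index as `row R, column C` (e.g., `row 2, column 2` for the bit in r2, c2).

row 0, column 4

Recompute each row's even parity and compare to rp:
  r0: data parity 1, sent rp 0 → mismatch
  r1: data parity 0, sent rp 0 → ok
  r2: data parity 1, sent rp 1 → ok
  r3: data parity 1, sent rp 1 → ok
  r4: data parity 1, sent rp 1 → ok
Recompute each column's even parity and compare to cp:
  c0: data parity 1, sent cp 1 → ok
  c1: data parity 0, sent cp 0 → ok
  c2: data parity 0, sent cp 0 → ok
  c3: data parity 1, sent cp 1 → ok
  c4: data parity 0, sent cp 1 → mismatch
Exactly one row (r0) and one column (c4) fail → the flipped bit is at their intersection.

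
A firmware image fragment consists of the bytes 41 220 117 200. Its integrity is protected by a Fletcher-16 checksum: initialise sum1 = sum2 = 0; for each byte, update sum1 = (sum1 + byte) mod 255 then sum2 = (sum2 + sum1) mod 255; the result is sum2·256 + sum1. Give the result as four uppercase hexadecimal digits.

Running sums (mod 255):
  after byte 0 (41): sum1=41, sum2=41
  after byte 1 (220): sum1=6, sum2=47
  after byte 2 (117): sum1=123, sum2=170
  after byte 3 (200): sum1=68, sum2=238
Checksum = sum2·256 + sum1 = 238·256 + 68 = 60996 = 0xEE44.

EE44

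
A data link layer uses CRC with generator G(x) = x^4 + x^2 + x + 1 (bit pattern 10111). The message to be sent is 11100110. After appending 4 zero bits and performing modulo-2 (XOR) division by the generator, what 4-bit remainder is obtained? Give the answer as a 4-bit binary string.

Append 4 zeros: 111001100000. Divide by 10111 (XOR where the leading bit is 1):
  pos 0: 11100 XOR 10111 = 01011
  pos 1: 10111 XOR 10111 = 00000
  pos 6: 10000 XOR 10111 = 00111
Remainder (last 4 bits) = 1110. This is the CRC / FCS.

1110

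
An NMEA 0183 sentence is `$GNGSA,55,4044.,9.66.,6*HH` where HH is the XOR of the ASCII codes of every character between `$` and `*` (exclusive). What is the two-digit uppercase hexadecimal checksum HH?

XOR the ASCII codes of the payload characters:
  'G' = 0x47 → acc = 0x47
  'N' = 0x4E → acc = 0x09
  'G' = 0x47 → acc = 0x4E
  'S' = 0x53 → acc = 0x1D
  'A' = 0x41 → acc = 0x5C
  ',' = 0x2C → acc = 0x70
  '5' = 0x35 → acc = 0x45
  '5' = 0x35 → acc = 0x70
  ',' = 0x2C → acc = 0x5C
  '4' = 0x34 → acc = 0x68
  '0' = 0x30 → acc = 0x58
  '4' = 0x34 → acc = 0x6C
  '4' = 0x34 → acc = 0x58
  '.' = 0x2E → acc = 0x76
  ',' = 0x2C → acc = 0x5A
  '9' = 0x39 → acc = 0x63
  '.' = 0x2E → acc = 0x4D
  '6' = 0x36 → acc = 0x7B
  '6' = 0x36 → acc = 0x4D
  '.' = 0x2E → acc = 0x63
  ',' = 0x2C → acc = 0x4F
  '6' = 0x36 → acc = 0x79
Checksum = 0x79.

79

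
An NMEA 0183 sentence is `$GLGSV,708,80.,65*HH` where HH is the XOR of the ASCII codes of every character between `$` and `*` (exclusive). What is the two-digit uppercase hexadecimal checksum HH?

XOR the ASCII codes of the payload characters:
  'G' = 0x47 → acc = 0x47
  'L' = 0x4C → acc = 0x0B
  'G' = 0x47 → acc = 0x4C
  'S' = 0x53 → acc = 0x1F
  'V' = 0x56 → acc = 0x49
  ',' = 0x2C → acc = 0x65
  '7' = 0x37 → acc = 0x52
  '0' = 0x30 → acc = 0x62
  '8' = 0x38 → acc = 0x5A
  ',' = 0x2C → acc = 0x76
  '8' = 0x38 → acc = 0x4E
  '0' = 0x30 → acc = 0x7E
  '.' = 0x2E → acc = 0x50
  ',' = 0x2C → acc = 0x7C
  '6' = 0x36 → acc = 0x4A
  '5' = 0x35 → acc = 0x7F
Checksum = 0x7F.

7F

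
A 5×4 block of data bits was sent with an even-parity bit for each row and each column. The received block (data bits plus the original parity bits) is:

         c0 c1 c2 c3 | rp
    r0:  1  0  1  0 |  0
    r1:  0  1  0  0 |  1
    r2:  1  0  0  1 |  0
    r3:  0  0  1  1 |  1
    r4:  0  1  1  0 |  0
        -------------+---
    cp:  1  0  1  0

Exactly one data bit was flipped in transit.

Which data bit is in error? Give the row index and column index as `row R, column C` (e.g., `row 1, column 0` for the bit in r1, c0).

Recompute each row's even parity and compare to rp:
  r0: data parity 0, sent rp 0 → ok
  r1: data parity 1, sent rp 1 → ok
  r2: data parity 0, sent rp 0 → ok
  r3: data parity 0, sent rp 1 → mismatch
  r4: data parity 0, sent rp 0 → ok
Recompute each column's even parity and compare to cp:
  c0: data parity 0, sent cp 1 → mismatch
  c1: data parity 0, sent cp 0 → ok
  c2: data parity 1, sent cp 1 → ok
  c3: data parity 0, sent cp 0 → ok
Exactly one row (r3) and one column (c0) fail → the flipped bit is at their intersection.

row 3, column 0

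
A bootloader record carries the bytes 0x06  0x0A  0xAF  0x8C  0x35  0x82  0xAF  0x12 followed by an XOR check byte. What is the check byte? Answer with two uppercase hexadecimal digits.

25

XOR the bytes together:
  start with 0x06
  0x06 ⊕ 0x0A = 0x0C
  0x0C ⊕ 0xAF = 0xA3
  0xA3 ⊕ 0x8C = 0x2F
  0x2F ⊕ 0x35 = 0x1A
  0x1A ⊕ 0x82 = 0x98
  0x98 ⊕ 0xAF = 0x37
  0x37 ⊕ 0x12 = 0x25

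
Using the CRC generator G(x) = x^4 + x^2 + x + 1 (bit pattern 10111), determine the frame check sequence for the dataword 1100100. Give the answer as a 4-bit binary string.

Append 4 zeros: 11001000000. Divide by 10111 (XOR where the leading bit is 1):
  pos 0: 11001 XOR 10111 = 01110
  pos 1: 11100 XOR 10111 = 01011
  pos 2: 10110 XOR 10111 = 00001
  pos 6: 10000 XOR 10111 = 00111
Remainder (last 4 bits) = 0111. This is the CRC / FCS.

0111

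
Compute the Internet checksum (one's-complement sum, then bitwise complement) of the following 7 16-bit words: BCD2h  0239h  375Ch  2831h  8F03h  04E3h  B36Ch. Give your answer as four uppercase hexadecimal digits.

One's-complement addition (fold any carry out of bit 15 back into bit 0):
  0xBCD2 + 0x0239 = 0x0BF0B
  0xBF0B + 0x375C = 0x0F667
  0xF667 + 0x2831 = 0x11E98 → wrap carry → 0x1E99
  0x1E99 + 0x8F03 = 0x0AD9C
  0xAD9C + 0x04E3 = 0x0B27F
  0xB27F + 0xB36C = 0x165EB → wrap carry → 0x65EC
One's-complement sum = 0x65EC.
Checksum = ~0x65EC & 0xFFFF = 0x9A13.

9A13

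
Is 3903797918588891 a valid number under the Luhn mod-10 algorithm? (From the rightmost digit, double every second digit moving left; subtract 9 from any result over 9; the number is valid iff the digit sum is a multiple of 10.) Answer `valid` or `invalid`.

From the right, keep odd positions and double even positions (subtract 9 from any doubled value over 9):
  doubled (positions 2,4,...): 9 7 1 2 5 5 0 6 → sum 35
  kept (positions 1,3,...): 1 8 8 8 9 9 3 9 → sum 55
Total = 90.
90 mod 10 = 0, so the number is valid.

valid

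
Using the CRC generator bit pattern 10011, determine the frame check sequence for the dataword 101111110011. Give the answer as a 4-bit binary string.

0000

Append 4 zeros: 1011111100110000. Divide by 10011 (XOR where the leading bit is 1):
  pos 0: 10111 XOR 10011 = 00100
  pos 2: 10011 XOR 10011 = 00000
  pos 7: 10011 XOR 10011 = 00000
Remainder (last 4 bits) = 0000. This is the CRC / FCS.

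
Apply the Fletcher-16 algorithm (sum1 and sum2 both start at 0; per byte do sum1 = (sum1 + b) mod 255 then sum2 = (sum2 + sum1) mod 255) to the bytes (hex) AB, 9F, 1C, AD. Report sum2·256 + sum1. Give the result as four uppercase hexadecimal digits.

Running sums (mod 255):
  after byte 0 (AB): sum1=171, sum2=171
  after byte 1 (9F): sum1=75, sum2=246
  after byte 2 (1C): sum1=103, sum2=94
  after byte 3 (AD): sum1=21, sum2=115
Checksum = sum2·256 + sum1 = 115·256 + 21 = 29461 = 0x7315.

7315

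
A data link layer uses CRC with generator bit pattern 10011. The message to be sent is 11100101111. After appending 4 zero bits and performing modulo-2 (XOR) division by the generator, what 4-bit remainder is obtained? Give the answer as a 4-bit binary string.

0011

Append 4 zeros: 111001011110000. Divide by 10011 (XOR where the leading bit is 1):
  pos 0: 11100 XOR 10011 = 01111
  pos 1: 11111 XOR 10011 = 01100
  pos 2: 11000 XOR 10011 = 01011
  pos 3: 10111 XOR 10011 = 00100
  pos 5: 10011 XOR 10011 = 00000
  pos 10: 10000 XOR 10011 = 00011
Remainder (last 4 bits) = 0011. This is the CRC / FCS.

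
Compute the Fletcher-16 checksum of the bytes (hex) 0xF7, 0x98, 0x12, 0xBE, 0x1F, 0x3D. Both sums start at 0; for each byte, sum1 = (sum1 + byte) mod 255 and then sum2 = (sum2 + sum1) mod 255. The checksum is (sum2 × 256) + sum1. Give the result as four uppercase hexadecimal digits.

CABD

Running sums (mod 255):
  after byte 0 (0xF7): sum1=247, sum2=247
  after byte 1 (0x98): sum1=144, sum2=136
  after byte 2 (0x12): sum1=162, sum2=43
  after byte 3 (0xBE): sum1=97, sum2=140
  after byte 4 (0x1F): sum1=128, sum2=13
  after byte 5 (0x3D): sum1=189, sum2=202
Checksum = sum2·256 + sum1 = 202·256 + 189 = 51901 = 0xCABD.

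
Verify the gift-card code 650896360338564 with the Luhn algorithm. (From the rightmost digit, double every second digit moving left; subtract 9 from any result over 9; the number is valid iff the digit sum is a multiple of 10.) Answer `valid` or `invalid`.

valid

From the right, keep odd positions and double even positions (subtract 9 from any doubled value over 9):
  doubled (positions 2,4,...): 3 7 6 3 3 7 1 → sum 30
  kept (positions 1,3,...): 4 5 3 0 3 9 0 6 → sum 30
Total = 60.
60 mod 10 = 0, so the number is valid.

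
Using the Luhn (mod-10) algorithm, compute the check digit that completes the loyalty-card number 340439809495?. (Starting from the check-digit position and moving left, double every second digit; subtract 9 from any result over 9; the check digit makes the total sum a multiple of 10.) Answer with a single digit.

Partial digits right→left: 5 9 4 9 0 8 9 3 4 0 4 3
Double every second digit counting from the check-digit position (so the 1st, 3rd, 5th, ... of the partial from the right).
  doubled (with −9 where >9): 1 8 0 9 8 8 → sum 34
  kept as-is: 9 9 8 3 0 3 → sum 32
Total = 34 + 32 = 66.
Check digit = (10 − (66 mod 10)) mod 10 = 4.

4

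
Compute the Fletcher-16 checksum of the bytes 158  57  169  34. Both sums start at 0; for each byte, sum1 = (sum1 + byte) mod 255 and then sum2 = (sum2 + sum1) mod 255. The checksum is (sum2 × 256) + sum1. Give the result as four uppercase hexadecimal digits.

Running sums (mod 255):
  after byte 0 (158): sum1=158, sum2=158
  after byte 1 (57): sum1=215, sum2=118
  after byte 2 (169): sum1=129, sum2=247
  after byte 3 (34): sum1=163, sum2=155
Checksum = sum2·256 + sum1 = 155·256 + 163 = 39843 = 0x9BA3.

9BA3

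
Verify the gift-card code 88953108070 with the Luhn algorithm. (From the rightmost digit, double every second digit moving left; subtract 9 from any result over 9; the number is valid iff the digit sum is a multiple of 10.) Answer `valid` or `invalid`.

invalid

From the right, keep odd positions and double even positions (subtract 9 from any doubled value over 9):
  doubled (positions 2,4,...): 5 7 2 1 7 → sum 22
  kept (positions 1,3,...): 0 0 0 3 9 8 → sum 20
Total = 42.
42 mod 10 = 2, so the number is invalid.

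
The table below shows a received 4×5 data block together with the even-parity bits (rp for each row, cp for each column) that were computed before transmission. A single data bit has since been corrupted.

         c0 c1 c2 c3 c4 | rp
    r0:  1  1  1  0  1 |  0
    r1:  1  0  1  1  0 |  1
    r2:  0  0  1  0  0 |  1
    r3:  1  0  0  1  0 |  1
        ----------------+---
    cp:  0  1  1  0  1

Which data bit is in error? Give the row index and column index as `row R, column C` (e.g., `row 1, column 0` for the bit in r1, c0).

Recompute each row's even parity and compare to rp:
  r0: data parity 0, sent rp 0 → ok
  r1: data parity 1, sent rp 1 → ok
  r2: data parity 1, sent rp 1 → ok
  r3: data parity 0, sent rp 1 → mismatch
Recompute each column's even parity and compare to cp:
  c0: data parity 1, sent cp 0 → mismatch
  c1: data parity 1, sent cp 1 → ok
  c2: data parity 1, sent cp 1 → ok
  c3: data parity 0, sent cp 0 → ok
  c4: data parity 1, sent cp 1 → ok
Exactly one row (r3) and one column (c0) fail → the flipped bit is at their intersection.

row 3, column 0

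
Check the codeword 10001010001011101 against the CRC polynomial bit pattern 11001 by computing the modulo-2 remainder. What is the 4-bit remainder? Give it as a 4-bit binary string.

0000

Modulo-2 division of 10001010001011101 by 11001:
  pos 0: 10001 XOR 11001 = 01000
  pos 1: 10000 XOR 11001 = 01001
  pos 2: 10011 XOR 11001 = 01010
  pos 3: 10100 XOR 11001 = 01101
  pos 4: 11010 XOR 11001 = 00011
  pos 7: 11010 XOR 11001 = 00011
  pos 10: 11111 XOR 11001 = 00110
  pos 12: 11001 XOR 11001 = 00000
Remainder = 0000 (zero — the frame passes the CRC check).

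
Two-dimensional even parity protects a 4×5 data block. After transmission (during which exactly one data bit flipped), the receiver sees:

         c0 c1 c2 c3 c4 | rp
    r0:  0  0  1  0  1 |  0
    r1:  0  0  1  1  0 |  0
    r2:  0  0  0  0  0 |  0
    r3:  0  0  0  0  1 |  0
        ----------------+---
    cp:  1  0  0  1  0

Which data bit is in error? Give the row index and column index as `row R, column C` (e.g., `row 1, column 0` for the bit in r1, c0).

row 3, column 0

Recompute each row's even parity and compare to rp:
  r0: data parity 0, sent rp 0 → ok
  r1: data parity 0, sent rp 0 → ok
  r2: data parity 0, sent rp 0 → ok
  r3: data parity 1, sent rp 0 → mismatch
Recompute each column's even parity and compare to cp:
  c0: data parity 0, sent cp 1 → mismatch
  c1: data parity 0, sent cp 0 → ok
  c2: data parity 0, sent cp 0 → ok
  c3: data parity 1, sent cp 1 → ok
  c4: data parity 0, sent cp 0 → ok
Exactly one row (r3) and one column (c0) fail → the flipped bit is at their intersection.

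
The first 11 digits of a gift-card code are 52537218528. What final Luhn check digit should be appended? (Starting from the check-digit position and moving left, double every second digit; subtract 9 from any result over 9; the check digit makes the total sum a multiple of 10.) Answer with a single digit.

6

Partial digits right→left: 8 2 5 8 1 2 7 3 5 2 5
Double every second digit counting from the check-digit position (so the 1st, 3rd, 5th, ... of the partial from the right).
  doubled (with −9 where >9): 7 1 2 5 1 1 → sum 17
  kept as-is: 2 8 2 3 2 → sum 17
Total = 17 + 17 = 34.
Check digit = (10 − (34 mod 10)) mod 10 = 6.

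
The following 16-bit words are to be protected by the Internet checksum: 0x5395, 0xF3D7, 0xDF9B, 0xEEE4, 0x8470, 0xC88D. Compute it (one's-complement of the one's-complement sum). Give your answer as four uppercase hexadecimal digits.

One's-complement addition (fold any carry out of bit 15 back into bit 0):
  0x5395 + 0xF3D7 = 0x1476C → wrap carry → 0x476D
  0x476D + 0xDF9B = 0x12708 → wrap carry → 0x2709
  0x2709 + 0xEEE4 = 0x115ED → wrap carry → 0x15EE
  0x15EE + 0x8470 = 0x09A5E
  0x9A5E + 0xC88D = 0x162EB → wrap carry → 0x62EC
One's-complement sum = 0x62EC.
Checksum = ~0x62EC & 0xFFFF = 0x9D13.

9D13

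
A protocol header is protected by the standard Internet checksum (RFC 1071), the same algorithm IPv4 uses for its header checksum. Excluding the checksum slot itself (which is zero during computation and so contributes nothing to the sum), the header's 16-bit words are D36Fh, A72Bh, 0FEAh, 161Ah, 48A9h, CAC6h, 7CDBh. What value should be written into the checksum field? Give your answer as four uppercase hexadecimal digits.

CF14

One's-complement addition (fold any carry out of bit 15 back into bit 0):
  0xD36F + 0xA72B = 0x17A9A → wrap carry → 0x7A9B
  0x7A9B + 0x0FEA = 0x08A85
  0x8A85 + 0x161A = 0x0A09F
  0xA09F + 0x48A9 = 0x0E948
  0xE948 + 0xCAC6 = 0x1B40E → wrap carry → 0xB40F
  0xB40F + 0x7CDB = 0x130EA → wrap carry → 0x30EB
One's-complement sum = 0x30EB.
Checksum = ~0x30EB & 0xFFFF = 0xCF14.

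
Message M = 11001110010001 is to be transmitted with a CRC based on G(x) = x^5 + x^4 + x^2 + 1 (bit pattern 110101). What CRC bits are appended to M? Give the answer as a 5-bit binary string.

01011

Append 5 zeros: 1100111001000100000. Divide by 110101 (XOR where the leading bit is 1):
  pos 0: 110011 XOR 110101 = 000110
  pos 3: 110100 XOR 110101 = 000001
  pos 8: 110001 XOR 110101 = 000100
  pos 11: 100000 XOR 110101 = 010101
  pos 12: 101010 XOR 110101 = 011111
  pos 13: 111110 XOR 110101 = 001011
Remainder (last 5 bits) = 01011. This is the CRC / FCS.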